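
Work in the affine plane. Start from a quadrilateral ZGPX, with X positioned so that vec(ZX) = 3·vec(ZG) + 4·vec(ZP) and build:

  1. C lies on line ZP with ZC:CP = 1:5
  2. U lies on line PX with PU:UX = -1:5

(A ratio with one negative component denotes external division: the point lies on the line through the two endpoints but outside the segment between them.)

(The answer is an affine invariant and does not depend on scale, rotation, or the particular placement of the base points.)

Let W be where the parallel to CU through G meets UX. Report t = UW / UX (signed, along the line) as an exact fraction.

t = -1/75

Work in coordinates with Z = (0, 0), G = (1, 0), P = (0, 1), X = (3, 4).
1. C lies on line ZP with ZC:CP = 1:5 ⇒ C = (0, 1/6)
2. U lies on line PX with PU:UX = -1:5 ⇒ U = (-3/4, 1/4)
through G parallel to CU: direction (-3/4, 1/12); meets UX at W = (-4/5, 1/5)
W = U + t·(X−U) with t = -1/75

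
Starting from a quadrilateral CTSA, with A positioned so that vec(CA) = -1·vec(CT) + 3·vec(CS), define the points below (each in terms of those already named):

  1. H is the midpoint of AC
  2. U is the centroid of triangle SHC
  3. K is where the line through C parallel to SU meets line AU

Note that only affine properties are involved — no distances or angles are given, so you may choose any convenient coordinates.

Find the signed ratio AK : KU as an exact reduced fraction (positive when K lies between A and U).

AK:KU = -4

Work in coordinates with C = (0, 0), T = (1, 0), S = (0, 1), A = (-1, 3).
1. H is the midpoint of AC ⇒ H = (-1/2, 3/2)
2. U is the centroid of triangle SHC ⇒ U = (-1/6, 5/6)
3. K is where the line through C parallel to SU meets line AU ⇒ K = (1/9, 1/9)
K = A + t·(U−A) with t = 4/3, so AK:KU = t:(1−t) = 4/3:-1/3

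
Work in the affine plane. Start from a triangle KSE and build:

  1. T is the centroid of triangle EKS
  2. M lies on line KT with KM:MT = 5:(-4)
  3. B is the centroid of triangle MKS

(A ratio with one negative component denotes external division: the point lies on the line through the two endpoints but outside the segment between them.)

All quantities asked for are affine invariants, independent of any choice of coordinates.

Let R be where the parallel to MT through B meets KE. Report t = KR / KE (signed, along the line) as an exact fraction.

Assign K = (0, 0), S = (1, 0), E = (0, 1) — the answer is frame-independent, so this choice is without loss of generality.
1. T is the centroid of triangle EKS ⇒ T = (1/3, 1/3)
2. M lies on line KT with KM:MT = 5:(-4) ⇒ M = (5/3, 5/3)
3. B is the centroid of triangle MKS ⇒ B = (8/9, 5/9)
through B parallel to MT: direction (-4/3, -4/3); meets KE at R = (0, -1/3)
R = K + t·(E−K) with t = -1/3

t = -1/3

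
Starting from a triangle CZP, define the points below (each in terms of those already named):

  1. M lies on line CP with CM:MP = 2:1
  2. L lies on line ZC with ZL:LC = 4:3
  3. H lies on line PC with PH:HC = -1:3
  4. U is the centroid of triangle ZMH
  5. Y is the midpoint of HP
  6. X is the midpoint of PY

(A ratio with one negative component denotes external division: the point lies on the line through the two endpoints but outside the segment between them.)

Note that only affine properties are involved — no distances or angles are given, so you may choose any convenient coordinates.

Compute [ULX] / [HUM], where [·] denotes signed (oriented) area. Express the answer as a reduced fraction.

[ULX]:[HUM] = 51/70

Choose coordinates C = (0, 0), Z = (1, 0), P = (0, 1).
1. M lies on line CP with CM:MP = 2:1 ⇒ M = (0, 2/3)
2. L lies on line ZC with ZL:LC = 4:3 ⇒ L = (3/7, 0)
3. H lies on line PC with PH:HC = -1:3 ⇒ H = (0, 3/2)
4. U is the centroid of triangle ZMH ⇒ U = (1/3, 13/18)
5. Y is the midpoint of HP ⇒ Y = (0, 5/4)
6. X is the midpoint of PY ⇒ X = (0, 9/8)
2·[ULX] = -17/84, 2·[HUM] = -5/18
[ULX]:[HUM] = -17/84:-5/18 = 51/70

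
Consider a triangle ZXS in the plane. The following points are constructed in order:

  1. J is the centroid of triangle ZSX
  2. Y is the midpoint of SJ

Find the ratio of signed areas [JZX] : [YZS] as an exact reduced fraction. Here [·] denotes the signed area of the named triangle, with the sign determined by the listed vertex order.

Set Z = (0, 0), X = (1, 0), S = (0, 1); any affine frame gives the same invariant.
1. J is the centroid of triangle ZSX ⇒ J = (1/3, 1/3)
2. Y is the midpoint of SJ ⇒ Y = (1/6, 2/3)
2·[JZX] = 1/3, 2·[YZS] = -1/6
[JZX]:[YZS] = 1/3:-1/6 = -2

[JZX]:[YZS] = -2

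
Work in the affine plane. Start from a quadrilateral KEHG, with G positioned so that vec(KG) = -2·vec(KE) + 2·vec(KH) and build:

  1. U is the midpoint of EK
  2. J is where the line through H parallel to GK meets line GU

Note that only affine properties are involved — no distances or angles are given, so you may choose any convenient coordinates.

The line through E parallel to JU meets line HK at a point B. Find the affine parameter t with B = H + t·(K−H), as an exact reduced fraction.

t = 1/5

Choose coordinates K = (0, 0), E = (1, 0), H = (0, 1), G = (-2, 2).
1. U is the midpoint of EK ⇒ U = (1/2, 0)
2. J is where the line through H parallel to GK meets line GU ⇒ J = (3, -2)
through E parallel to JU: direction (-5/2, 2); meets HK at B = (0, 4/5)
B = H + t·(K−H) with t = 1/5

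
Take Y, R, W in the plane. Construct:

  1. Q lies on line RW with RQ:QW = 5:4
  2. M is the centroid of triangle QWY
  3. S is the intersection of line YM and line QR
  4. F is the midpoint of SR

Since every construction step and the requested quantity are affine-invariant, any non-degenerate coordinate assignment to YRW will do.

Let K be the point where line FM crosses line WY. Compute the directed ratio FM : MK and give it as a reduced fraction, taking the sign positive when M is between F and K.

FM:MK = 25/8

Set Y = (0, 0), R = (1, 0), W = (0, 1); any affine frame gives the same invariant.
1. Q lies on line RW with RQ:QW = 5:4 ⇒ Q = (4/9, 5/9)
2. M is the centroid of triangle QWY ⇒ M = (4/27, 14/27)
3. S is the intersection of line YM and line QR ⇒ S = (2/9, 7/9)
4. F is the midpoint of SR ⇒ F = (11/18, 7/18)
line FM meets WY at K = (0, 14/25)
M = F + t·(K−F) with t = 25/33, so FM:MK = 25/33:8/33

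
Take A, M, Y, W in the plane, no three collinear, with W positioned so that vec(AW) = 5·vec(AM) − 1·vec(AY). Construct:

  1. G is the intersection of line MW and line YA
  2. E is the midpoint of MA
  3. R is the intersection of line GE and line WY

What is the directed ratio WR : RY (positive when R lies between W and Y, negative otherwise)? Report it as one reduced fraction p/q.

Assign A = (0, 0), M = (1, 0), Y = (0, 1), W = (5, -1) — the answer is frame-independent, so this choice is without loss of generality.
1. G is the intersection of line MW and line YA ⇒ G = (0, 1/4)
2. E is the midpoint of MA ⇒ E = (1/2, 0)
3. R is the intersection of line GE and line WY ⇒ R = (-15/2, 4)
R = W + t·(Y−W) with t = 5/2, so WR:RY = t:(1−t) = 5/2:-3/2

WR:RY = -5/3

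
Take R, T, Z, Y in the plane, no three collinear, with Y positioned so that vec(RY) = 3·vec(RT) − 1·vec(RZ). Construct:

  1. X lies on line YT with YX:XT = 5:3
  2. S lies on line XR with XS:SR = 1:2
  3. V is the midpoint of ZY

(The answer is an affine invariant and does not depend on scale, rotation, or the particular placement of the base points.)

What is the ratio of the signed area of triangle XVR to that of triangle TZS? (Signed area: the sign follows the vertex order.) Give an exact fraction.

Choose coordinates R = (0, 0), T = (1, 0), Z = (0, 1), Y = (3, -1).
1. X lies on line YT with YX:XT = 5:3 ⇒ X = (7/4, -3/8)
2. S lies on line XR with XS:SR = 1:2 ⇒ S = (7/6, -1/4)
3. V is the midpoint of ZY ⇒ V = (3/2, 0)
2·[XVR] = 9/16, 2·[TZS] = 1/12
[XVR]:[TZS] = 9/16:1/12 = 27/4

[XVR]:[TZS] = 27/4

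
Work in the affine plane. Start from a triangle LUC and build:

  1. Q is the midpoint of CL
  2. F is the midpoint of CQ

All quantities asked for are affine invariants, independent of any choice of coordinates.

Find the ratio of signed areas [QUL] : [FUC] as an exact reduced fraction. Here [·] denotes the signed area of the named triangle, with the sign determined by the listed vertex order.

Assign L = (0, 0), U = (1, 0), C = (0, 1) — the answer is frame-independent, so this choice is without loss of generality.
1. Q is the midpoint of CL ⇒ Q = (0, 1/2)
2. F is the midpoint of CQ ⇒ F = (0, 3/4)
2·[QUL] = -1/2, 2·[FUC] = 1/4
[QUL]:[FUC] = -1/2:1/4 = -2

[QUL]:[FUC] = -2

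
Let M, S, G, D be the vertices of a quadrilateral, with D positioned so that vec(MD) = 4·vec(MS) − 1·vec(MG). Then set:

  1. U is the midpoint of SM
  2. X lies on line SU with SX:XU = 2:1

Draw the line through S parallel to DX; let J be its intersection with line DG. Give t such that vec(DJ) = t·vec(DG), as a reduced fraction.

Work in coordinates with M = (0, 0), S = (1, 0), G = (0, 1), D = (4, -1).
1. U is the midpoint of SM ⇒ U = (1/2, 0)
2. X lies on line SU with SX:XU = 2:1 ⇒ X = (2/3, 0)
through S parallel to DX: direction (-10/3, 1); meets DG at J = (7/2, -3/4)
J = D + t·(G−D) with t = 1/8

t = 1/8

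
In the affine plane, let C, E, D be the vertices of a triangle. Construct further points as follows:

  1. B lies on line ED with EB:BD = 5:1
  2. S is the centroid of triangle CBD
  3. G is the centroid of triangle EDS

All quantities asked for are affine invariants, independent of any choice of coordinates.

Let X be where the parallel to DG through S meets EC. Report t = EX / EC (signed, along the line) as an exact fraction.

t = 12/25

Assign C = (0, 0), E = (1, 0), D = (0, 1) — the answer is frame-independent, so this choice is without loss of generality.
1. B lies on line ED with EB:BD = 5:1 ⇒ B = (1/6, 5/6)
2. S is the centroid of triangle CBD ⇒ S = (1/18, 11/18)
3. G is the centroid of triangle EDS ⇒ G = (19/54, 29/54)
through S parallel to DG: direction (19/54, -25/54); meets EC at X = (13/25, 0)
X = E + t·(C−E) with t = 12/25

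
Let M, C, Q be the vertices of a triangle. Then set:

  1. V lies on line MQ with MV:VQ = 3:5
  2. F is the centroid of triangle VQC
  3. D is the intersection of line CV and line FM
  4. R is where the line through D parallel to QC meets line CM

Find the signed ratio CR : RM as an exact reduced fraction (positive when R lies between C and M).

Assign M = (0, 0), C = (1, 0), Q = (0, 1) — the answer is frame-independent, so this choice is without loss of generality.
1. V lies on line MQ with MV:VQ = 3:5 ⇒ V = (0, 3/8)
2. F is the centroid of triangle VQC ⇒ F = (1/3, 11/24)
3. D is the intersection of line CV and line FM ⇒ D = (3/14, 33/112)
4. R is where the line through D parallel to QC meets line CM ⇒ R = (57/112, 0)
R = C + t·(M−C) with t = 55/112, so CR:RM = t:(1−t) = 55/112:57/112

CR:RM = 55/57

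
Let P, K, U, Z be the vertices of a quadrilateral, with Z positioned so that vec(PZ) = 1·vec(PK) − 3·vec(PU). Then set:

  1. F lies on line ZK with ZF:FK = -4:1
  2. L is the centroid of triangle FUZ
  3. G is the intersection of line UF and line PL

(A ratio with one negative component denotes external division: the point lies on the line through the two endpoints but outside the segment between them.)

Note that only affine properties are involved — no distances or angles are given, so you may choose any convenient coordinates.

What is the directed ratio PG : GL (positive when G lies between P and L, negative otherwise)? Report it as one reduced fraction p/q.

Choose coordinates P = (0, 0), K = (1, 0), U = (0, 1), Z = (1, -3).
1. F lies on line ZK with ZF:FK = -4:1 ⇒ F = (1, 1)
2. L is the centroid of triangle FUZ ⇒ L = (2/3, -1/3)
3. G is the intersection of line UF and line PL ⇒ G = (-2, 1)
G = P + t·(L−P) with t = -3, so PG:GL = t:(1−t) = -3:4

PG:GL = -3/4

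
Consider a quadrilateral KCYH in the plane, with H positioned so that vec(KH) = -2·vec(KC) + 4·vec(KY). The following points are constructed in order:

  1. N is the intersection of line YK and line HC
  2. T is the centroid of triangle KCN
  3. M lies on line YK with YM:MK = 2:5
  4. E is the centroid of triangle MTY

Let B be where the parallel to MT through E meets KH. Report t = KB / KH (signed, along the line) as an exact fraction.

Set K = (0, 0), C = (1, 0), Y = (0, 1), H = (-2, 4); any affine frame gives the same invariant.
1. N is the intersection of line YK and line HC ⇒ N = (0, 4/3)
2. T is the centroid of triangle KCN ⇒ T = (1/3, 4/9)
3. M lies on line YK with YM:MK = 2:5 ⇒ M = (0, 5/7)
4. E is the centroid of triangle MTY ⇒ E = (1/9, 136/189)
through E parallel to MT: direction (1/3, -17/63); meets KH at B = (-17/25, 34/25)
B = K + t·(H−K) with t = 17/50

t = 17/50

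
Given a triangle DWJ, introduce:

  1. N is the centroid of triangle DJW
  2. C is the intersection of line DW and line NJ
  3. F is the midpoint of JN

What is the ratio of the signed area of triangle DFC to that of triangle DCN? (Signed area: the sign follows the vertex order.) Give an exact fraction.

[DFC]:[DCN] = -2

Choose coordinates D = (0, 0), W = (1, 0), J = (0, 1).
1. N is the centroid of triangle DJW ⇒ N = (1/3, 1/3)
2. C is the intersection of line DW and line NJ ⇒ C = (1/2, 0)
3. F is the midpoint of JN ⇒ F = (1/6, 2/3)
2·[DFC] = -1/3, 2·[DCN] = 1/6
[DFC]:[DCN] = -1/3:1/6 = -2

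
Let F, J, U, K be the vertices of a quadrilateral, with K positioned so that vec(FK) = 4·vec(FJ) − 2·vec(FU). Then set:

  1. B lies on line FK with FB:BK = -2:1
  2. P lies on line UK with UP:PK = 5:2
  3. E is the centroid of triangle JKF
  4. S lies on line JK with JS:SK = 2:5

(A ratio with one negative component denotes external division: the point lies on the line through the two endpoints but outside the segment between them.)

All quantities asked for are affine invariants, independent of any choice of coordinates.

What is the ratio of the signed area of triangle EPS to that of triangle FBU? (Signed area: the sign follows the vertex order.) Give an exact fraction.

[EPS]:[FBU] = 5/196

Assign F = (0, 0), J = (1, 0), U = (0, 1), K = (4, -2) — the answer is frame-independent, so this choice is without loss of generality.
1. B lies on line FK with FB:BK = -2:1 ⇒ B = (8, -4)
2. P lies on line UK with UP:PK = 5:2 ⇒ P = (20/7, -8/7)
3. E is the centroid of triangle JKF ⇒ E = (5/3, -2/3)
4. S lies on line JK with JS:SK = 2:5 ⇒ S = (13/7, -4/7)
2·[EPS] = 10/49, 2·[FBU] = 8
[EPS]:[FBU] = 10/49:8 = 5/196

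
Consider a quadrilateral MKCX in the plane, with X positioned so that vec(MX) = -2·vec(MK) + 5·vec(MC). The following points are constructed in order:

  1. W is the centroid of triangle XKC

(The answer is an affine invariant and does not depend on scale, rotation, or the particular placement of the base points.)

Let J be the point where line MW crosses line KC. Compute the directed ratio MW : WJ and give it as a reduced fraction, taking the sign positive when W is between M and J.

Set M = (0, 0), K = (1, 0), C = (0, 1), X = (-2, 5); any affine frame gives the same invariant.
1. W is the centroid of triangle XKC ⇒ W = (-1/3, 2)
line MW meets KC at J = (-1/5, 6/5)
W = M + t·(J−M) with t = 5/3, so MW:WJ = 5/3:-2/3

MW:WJ = -5/2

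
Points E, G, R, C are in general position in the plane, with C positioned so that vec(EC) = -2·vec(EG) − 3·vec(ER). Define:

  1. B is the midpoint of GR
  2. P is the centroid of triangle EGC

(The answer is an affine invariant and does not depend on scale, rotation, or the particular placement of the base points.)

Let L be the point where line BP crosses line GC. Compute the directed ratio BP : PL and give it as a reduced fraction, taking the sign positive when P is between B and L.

Work in coordinates with E = (0, 0), G = (1, 0), R = (0, 1), C = (-2, -3).
1. B is the midpoint of GR ⇒ B = (1/2, 1/2)
2. P is the centroid of triangle EGC ⇒ P = (-1/3, -1)
line BP meets GC at L = (-3/4, -7/4)
P = B + t·(L−B) with t = 2/3, so BP:PL = 2/3:1/3

BP:PL = 2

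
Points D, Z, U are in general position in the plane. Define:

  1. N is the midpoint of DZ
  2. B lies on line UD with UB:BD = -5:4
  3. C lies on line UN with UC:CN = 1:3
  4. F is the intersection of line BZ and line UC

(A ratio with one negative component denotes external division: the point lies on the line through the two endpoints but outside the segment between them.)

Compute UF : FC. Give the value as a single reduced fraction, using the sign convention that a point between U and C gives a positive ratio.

UF:FC = -20/17

Choose coordinates D = (0, 0), Z = (1, 0), U = (0, 1).
1. N is the midpoint of DZ ⇒ N = (1/2, 0)
2. B lies on line UD with UB:BD = -5:4 ⇒ B = (0, -4)
3. C lies on line UN with UC:CN = 1:3 ⇒ C = (1/8, 3/4)
4. F is the intersection of line BZ and line UC ⇒ F = (5/6, -2/3)
F = U + t·(C−U) with t = 20/3, so UF:FC = t:(1−t) = 20/3:-17/3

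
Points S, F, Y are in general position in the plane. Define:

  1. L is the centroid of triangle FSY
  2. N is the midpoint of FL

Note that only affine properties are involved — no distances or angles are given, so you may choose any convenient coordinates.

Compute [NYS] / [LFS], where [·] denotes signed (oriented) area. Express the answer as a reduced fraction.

[NYS]:[LFS] = -2

Choose coordinates S = (0, 0), F = (1, 0), Y = (0, 1).
1. L is the centroid of triangle FSY ⇒ L = (1/3, 1/3)
2. N is the midpoint of FL ⇒ N = (2/3, 1/6)
2·[NYS] = 2/3, 2·[LFS] = -1/3
[NYS]:[LFS] = 2/3:-1/3 = -2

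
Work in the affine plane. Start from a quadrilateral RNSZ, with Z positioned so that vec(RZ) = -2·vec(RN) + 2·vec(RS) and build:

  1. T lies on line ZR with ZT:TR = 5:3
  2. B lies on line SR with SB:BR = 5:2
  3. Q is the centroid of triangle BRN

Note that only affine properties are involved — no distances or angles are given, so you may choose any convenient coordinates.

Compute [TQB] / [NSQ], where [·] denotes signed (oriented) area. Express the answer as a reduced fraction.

[TQB]:[NSQ] = -1/48

Choose coordinates R = (0, 0), N = (1, 0), S = (0, 1), Z = (-2, 2).
1. T lies on line ZR with ZT:TR = 5:3 ⇒ T = (-3/4, 3/4)
2. B lies on line SR with SB:BR = 5:2 ⇒ B = (0, 2/7)
3. Q is the centroid of triangle BRN ⇒ Q = (1/3, 2/21)
2·[TQB] = -1/84, 2·[NSQ] = 4/7
[TQB]:[NSQ] = -1/84:4/7 = -1/48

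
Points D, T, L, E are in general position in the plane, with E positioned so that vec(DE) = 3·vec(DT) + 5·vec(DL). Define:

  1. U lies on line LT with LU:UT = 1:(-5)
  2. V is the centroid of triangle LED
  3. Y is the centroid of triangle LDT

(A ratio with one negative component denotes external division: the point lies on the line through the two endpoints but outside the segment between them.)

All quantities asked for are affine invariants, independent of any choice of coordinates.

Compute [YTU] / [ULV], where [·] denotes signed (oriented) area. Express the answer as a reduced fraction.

Assign D = (0, 0), T = (1, 0), L = (0, 1), E = (3, 5) — the answer is frame-independent, so this choice is without loss of generality.
1. U lies on line LT with LU:UT = 1:(-5) ⇒ U = (-1/4, 5/4)
2. V is the centroid of triangle LED ⇒ V = (1, 2)
3. Y is the centroid of triangle LDT ⇒ Y = (1/3, 1/3)
2·[YTU] = 5/12, 2·[ULV] = 1/2
[YTU]:[ULV] = 5/12:1/2 = 5/6

[YTU]:[ULV] = 5/6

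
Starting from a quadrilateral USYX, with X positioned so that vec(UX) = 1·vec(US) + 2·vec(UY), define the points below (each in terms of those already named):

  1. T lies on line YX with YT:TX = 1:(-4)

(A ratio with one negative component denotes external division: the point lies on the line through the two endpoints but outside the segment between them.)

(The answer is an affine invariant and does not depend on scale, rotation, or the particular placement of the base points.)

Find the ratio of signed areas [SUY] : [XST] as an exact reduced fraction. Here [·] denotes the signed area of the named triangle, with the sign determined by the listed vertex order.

[SUY]:[XST] = 3/8

Assign U = (0, 0), S = (1, 0), Y = (0, 1), X = (1, 2) — the answer is frame-independent, so this choice is without loss of generality.
1. T lies on line YX with YT:TX = 1:(-4) ⇒ T = (-1/3, 2/3)
2·[SUY] = -1, 2·[XST] = -8/3
[SUY]:[XST] = -1:-8/3 = 3/8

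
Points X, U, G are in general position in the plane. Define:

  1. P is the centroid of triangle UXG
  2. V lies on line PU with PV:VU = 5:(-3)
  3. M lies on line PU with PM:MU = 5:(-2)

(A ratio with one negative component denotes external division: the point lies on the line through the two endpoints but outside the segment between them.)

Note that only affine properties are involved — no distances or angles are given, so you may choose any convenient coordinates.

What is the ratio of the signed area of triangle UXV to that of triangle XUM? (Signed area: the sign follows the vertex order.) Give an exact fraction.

[UXV]:[XUM] = -9/4

Work in coordinates with X = (0, 0), U = (1, 0), G = (0, 1).
1. P is the centroid of triangle UXG ⇒ P = (1/3, 1/3)
2. V lies on line PU with PV:VU = 5:(-3) ⇒ V = (2, -1/2)
3. M lies on line PU with PM:MU = 5:(-2) ⇒ M = (13/9, -2/9)
2·[UXV] = 1/2, 2·[XUM] = -2/9
[UXV]:[XUM] = 1/2:-2/9 = -9/4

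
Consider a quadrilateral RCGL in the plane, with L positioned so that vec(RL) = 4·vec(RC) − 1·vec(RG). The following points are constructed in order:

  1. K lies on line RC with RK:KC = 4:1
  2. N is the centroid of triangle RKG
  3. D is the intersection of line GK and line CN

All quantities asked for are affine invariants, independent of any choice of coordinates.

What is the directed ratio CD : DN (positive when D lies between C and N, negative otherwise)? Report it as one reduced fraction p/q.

Choose coordinates R = (0, 0), C = (1, 0), G = (0, 1), L = (4, -1).
1. K lies on line RC with RK:KC = 4:1 ⇒ K = (4/5, 0)
2. N is the centroid of triangle RKG ⇒ N = (4/15, 1/3)
3. D is the intersection of line GK and line CN ⇒ D = (24/35, 1/7)
D = C + t·(N−C) with t = 3/7, so CD:DN = t:(1−t) = 3/7:4/7

CD:DN = 3/4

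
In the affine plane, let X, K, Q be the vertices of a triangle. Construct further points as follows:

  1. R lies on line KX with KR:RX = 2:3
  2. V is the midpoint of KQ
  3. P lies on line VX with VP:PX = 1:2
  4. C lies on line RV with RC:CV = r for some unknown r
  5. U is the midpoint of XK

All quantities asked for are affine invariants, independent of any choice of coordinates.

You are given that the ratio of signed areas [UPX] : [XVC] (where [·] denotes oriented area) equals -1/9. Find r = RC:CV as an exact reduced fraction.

Choose coordinates X = (0, 0), K = (1, 0), Q = (0, 1).
1. R lies on line KX with KR:RX = 2:3 ⇒ R = (3/5, 0)
2. V is the midpoint of KQ ⇒ V = (1/2, 1/2)
3. P lies on line VX with VP:PX = 1:2 ⇒ P = (1/3, 1/3)
4. With RC:CV = r, write λ = r/(r+1) so C = R + λ·(V−R); C is affine-linear in λ
5. U is the midpoint of XK ⇒ U = (1/2, 0)
Every point depending on C is an affine combination of C and λ-independent points, so each such coordinate is linear in λ; the λ² term in each signed area is a multiple of (V−R)×(V−R) = 0, so 2·[UPX] and 2·[XVC] are each linear in λ. Evaluating at λ=0 and λ=1:
  2·[UPX] = 1/6,   2·[XVC] = 3/10·λ − 3/10
So [UPX]:[XVC] = (1/6) / (3/10·λ − 3/10). Setting this equal to -1/9:
  1/6 = -1/9·(3/10·λ − 3/10)  ⇒  λ = -4
Then r = λ/(1−λ) = (-4)/(5) = -4/5. Check: with r = -4/5, C = (1, -2) and [UPX]:[XVC] = -1/9 as required.

r = -4/5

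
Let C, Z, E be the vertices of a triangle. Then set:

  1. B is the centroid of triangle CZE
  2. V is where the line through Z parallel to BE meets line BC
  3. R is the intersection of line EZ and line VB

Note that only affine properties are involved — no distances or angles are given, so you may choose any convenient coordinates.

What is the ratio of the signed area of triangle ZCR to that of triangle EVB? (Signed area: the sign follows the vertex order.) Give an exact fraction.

[ZCR]:[EVB] = 3/2

Assign C = (0, 0), Z = (1, 0), E = (0, 1) — the answer is frame-independent, so this choice is without loss of generality.
1. B is the centroid of triangle CZE ⇒ B = (1/3, 1/3)
2. V is where the line through Z parallel to BE meets line BC ⇒ V = (2/3, 2/3)
3. R is the intersection of line EZ and line VB ⇒ R = (1/2, 1/2)
2·[ZCR] = -1/2, 2·[EVB] = -1/3
[ZCR]:[EVB] = -1/2:-1/3 = 3/2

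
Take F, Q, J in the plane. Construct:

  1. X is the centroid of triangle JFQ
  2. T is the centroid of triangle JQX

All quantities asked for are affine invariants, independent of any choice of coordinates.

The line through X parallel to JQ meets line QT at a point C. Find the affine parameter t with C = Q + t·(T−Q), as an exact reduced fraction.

t = 3

Assign F = (0, 0), Q = (1, 0), J = (0, 1) — the answer is frame-independent, so this choice is without loss of generality.
1. X is the centroid of triangle JFQ ⇒ X = (1/3, 1/3)
2. T is the centroid of triangle JQX ⇒ T = (4/9, 4/9)
through X parallel to JQ: direction (1, -1); meets QT at C = (-2/3, 4/3)
C = Q + t·(T−Q) with t = 3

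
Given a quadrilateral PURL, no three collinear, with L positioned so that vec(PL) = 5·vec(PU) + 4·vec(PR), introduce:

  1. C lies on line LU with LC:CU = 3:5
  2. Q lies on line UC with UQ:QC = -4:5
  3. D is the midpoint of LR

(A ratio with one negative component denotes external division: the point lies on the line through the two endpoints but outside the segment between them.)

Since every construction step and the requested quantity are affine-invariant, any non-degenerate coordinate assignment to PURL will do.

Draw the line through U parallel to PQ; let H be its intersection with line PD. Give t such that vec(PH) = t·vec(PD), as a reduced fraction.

Choose coordinates P = (0, 0), U = (1, 0), R = (0, 1), L = (5, 4).
1. C lies on line LU with LC:CU = 3:5 ⇒ C = (7/2, 5/2)
2. Q lies on line UC with UQ:QC = -4:5 ⇒ Q = (-9, -10)
3. D is the midpoint of LR ⇒ D = (5/2, 5/2)
through U parallel to PQ: direction (-9, -10); meets PD at H = (10, 10)
H = P + t·(D−P) with t = 4

t = 4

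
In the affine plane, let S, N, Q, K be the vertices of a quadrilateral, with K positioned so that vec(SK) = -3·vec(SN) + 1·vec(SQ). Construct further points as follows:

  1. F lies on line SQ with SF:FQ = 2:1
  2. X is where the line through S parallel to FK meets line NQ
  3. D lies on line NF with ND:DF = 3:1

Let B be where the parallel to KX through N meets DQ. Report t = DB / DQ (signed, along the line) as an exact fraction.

Work in coordinates with S = (0, 0), N = (1, 0), Q = (0, 1), K = (-3, 1).
1. F lies on line SQ with SF:FQ = 2:1 ⇒ F = (0, 2/3)
2. X is where the line through S parallel to FK meets line NQ ⇒ X = (9/8, -1/8)
3. D lies on line NF with ND:DF = 3:1 ⇒ D = (1/4, 1/2)
through N parallel to KX: direction (33/8, -9/8); meets DQ at B = (8/19, 3/19)
B = D + t·(Q−D) with t = -13/19

t = -13/19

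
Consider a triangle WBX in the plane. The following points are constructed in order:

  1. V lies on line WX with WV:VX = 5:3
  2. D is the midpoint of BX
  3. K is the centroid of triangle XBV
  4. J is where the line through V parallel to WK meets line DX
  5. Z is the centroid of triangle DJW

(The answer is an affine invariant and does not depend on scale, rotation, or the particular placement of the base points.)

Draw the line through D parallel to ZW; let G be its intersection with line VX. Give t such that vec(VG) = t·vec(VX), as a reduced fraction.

Work in coordinates with W = (0, 0), B = (1, 0), X = (0, 1).
1. V lies on line WX with WV:VX = 5:3 ⇒ V = (0, 5/8)
2. D is the midpoint of BX ⇒ D = (1/2, 1/2)
3. K is the centroid of triangle XBV ⇒ K = (1/3, 13/24)
4. J is where the line through V parallel to WK meets line DX ⇒ J = (1/7, 6/7)
5. Z is the centroid of triangle DJW ⇒ Z = (3/14, 19/42)
through D parallel to ZW: direction (-3/14, -19/42); meets VX at G = (0, -5/9)
G = V + t·(X−V) with t = -85/27

t = -85/27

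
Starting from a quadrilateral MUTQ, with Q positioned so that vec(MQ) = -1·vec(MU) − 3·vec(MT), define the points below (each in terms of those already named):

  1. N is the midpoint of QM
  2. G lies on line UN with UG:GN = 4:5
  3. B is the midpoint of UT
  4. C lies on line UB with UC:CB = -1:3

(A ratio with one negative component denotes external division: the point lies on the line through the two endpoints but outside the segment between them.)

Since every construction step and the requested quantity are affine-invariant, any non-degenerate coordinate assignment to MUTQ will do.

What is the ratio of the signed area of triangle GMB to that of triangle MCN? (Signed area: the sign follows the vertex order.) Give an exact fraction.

Set M = (0, 0), U = (1, 0), T = (0, 1), Q = (-1, -3); any affine frame gives the same invariant.
1. N is the midpoint of QM ⇒ N = (-1/2, -3/2)
2. G lies on line UN with UG:GN = 4:5 ⇒ G = (1/3, -2/3)
3. B is the midpoint of UT ⇒ B = (1/2, 1/2)
4. C lies on line UB with UC:CB = -1:3 ⇒ C = (5/4, -1/4)
2·[GMB] = -1/2, 2·[MCN] = -2
[GMB]:[MCN] = -1/2:-2 = 1/4

[GMB]:[MCN] = 1/4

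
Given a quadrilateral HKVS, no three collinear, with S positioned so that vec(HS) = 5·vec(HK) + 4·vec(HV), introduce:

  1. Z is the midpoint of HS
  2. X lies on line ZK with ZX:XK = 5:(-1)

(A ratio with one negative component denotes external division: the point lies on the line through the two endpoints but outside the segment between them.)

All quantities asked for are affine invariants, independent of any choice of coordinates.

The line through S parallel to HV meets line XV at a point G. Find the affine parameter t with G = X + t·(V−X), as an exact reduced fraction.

t = -7

Assign H = (0, 0), K = (1, 0), V = (0, 1), S = (5, 4) — the answer is frame-independent, so this choice is without loss of generality.
1. Z is the midpoint of HS ⇒ Z = (5/2, 2)
2. X lies on line ZK with ZX:XK = 5:(-1) ⇒ X = (5/8, -1/2)
through S parallel to HV: direction (0, 1); meets XV at G = (5, -11)
G = X + t·(V−X) with t = -7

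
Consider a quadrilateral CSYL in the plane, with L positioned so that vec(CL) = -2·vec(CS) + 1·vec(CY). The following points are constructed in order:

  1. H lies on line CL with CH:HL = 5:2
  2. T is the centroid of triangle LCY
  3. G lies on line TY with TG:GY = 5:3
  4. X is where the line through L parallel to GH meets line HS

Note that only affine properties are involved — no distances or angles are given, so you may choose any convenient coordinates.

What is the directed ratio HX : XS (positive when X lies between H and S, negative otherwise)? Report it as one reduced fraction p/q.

HX:XS = -8/31

Choose coordinates C = (0, 0), S = (1, 0), Y = (0, 1), L = (-2, 1).
1. H lies on line CL with CH:HL = 5:2 ⇒ H = (-10/7, 5/7)
2. T is the centroid of triangle LCY ⇒ T = (-2/3, 2/3)
3. G lies on line TY with TG:GY = 5:3 ⇒ G = (-1/4, 7/8)
4. X is where the line through L parallel to GH meets line HS ⇒ X = (-366/161, 155/161)
X = H + t·(S−H) with t = -8/23, so HX:XS = t:(1−t) = -8/23:31/23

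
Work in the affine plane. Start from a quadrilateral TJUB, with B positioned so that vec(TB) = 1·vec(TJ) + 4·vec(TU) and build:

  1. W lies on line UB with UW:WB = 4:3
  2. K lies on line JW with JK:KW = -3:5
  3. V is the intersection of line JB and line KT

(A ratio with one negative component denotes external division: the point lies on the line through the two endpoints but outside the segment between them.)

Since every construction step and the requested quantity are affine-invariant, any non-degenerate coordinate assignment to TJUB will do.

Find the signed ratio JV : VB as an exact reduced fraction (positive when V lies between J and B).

JV:VB = -57/149

Work in coordinates with T = (0, 0), J = (1, 0), U = (0, 1), B = (1, 4).
1. W lies on line UB with UW:WB = 4:3 ⇒ W = (4/7, 19/7)
2. K lies on line JW with JK:KW = -3:5 ⇒ K = (23/14, -57/14)
3. V is the intersection of line JB and line KT ⇒ V = (1, -57/23)
V = J + t·(B−J) with t = -57/92, so JV:VB = t:(1−t) = -57/92:149/92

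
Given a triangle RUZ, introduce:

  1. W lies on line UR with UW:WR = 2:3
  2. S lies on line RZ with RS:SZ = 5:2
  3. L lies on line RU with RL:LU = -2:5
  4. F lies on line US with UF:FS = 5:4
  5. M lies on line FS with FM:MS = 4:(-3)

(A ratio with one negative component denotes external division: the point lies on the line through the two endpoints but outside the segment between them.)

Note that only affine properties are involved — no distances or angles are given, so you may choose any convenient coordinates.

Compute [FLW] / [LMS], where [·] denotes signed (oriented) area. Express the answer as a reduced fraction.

[FLW]:[LMS] = -19/60

Set R = (0, 0), U = (1, 0), Z = (0, 1); any affine frame gives the same invariant.
1. W lies on line UR with UW:WR = 2:3 ⇒ W = (3/5, 0)
2. S lies on line RZ with RS:SZ = 5:2 ⇒ S = (0, 5/7)
3. L lies on line RU with RL:LU = -2:5 ⇒ L = (-2/3, 0)
4. F lies on line US with UF:FS = 5:4 ⇒ F = (4/9, 25/63)
5. M lies on line FS with FM:MS = 4:(-3) ⇒ M = (-4/3, 5/3)
2·[FLW] = 95/189, 2·[LMS] = -100/63
[FLW]:[LMS] = 95/189:-100/63 = -19/60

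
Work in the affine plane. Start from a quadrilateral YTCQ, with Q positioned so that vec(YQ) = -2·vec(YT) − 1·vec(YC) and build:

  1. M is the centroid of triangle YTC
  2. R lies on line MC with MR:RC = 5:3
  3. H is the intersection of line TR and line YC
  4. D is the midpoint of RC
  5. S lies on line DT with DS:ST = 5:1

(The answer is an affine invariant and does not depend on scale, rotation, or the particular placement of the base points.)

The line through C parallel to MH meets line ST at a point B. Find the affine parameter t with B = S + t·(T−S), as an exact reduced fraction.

t = -317/67

Set Y = (0, 0), T = (1, 0), C = (0, 1), Q = (-2, -1); any affine frame gives the same invariant.
1. M is the centroid of triangle YTC ⇒ M = (1/3, 1/3)
2. R lies on line MC with MR:RC = 5:3 ⇒ R = (1/8, 3/4)
3. H is the intersection of line TR and line YC ⇒ H = (0, 6/7)
4. D is the midpoint of RC ⇒ D = (1/16, 7/8)
5. S lies on line DT with DS:ST = 5:1 ⇒ S = (27/32, 7/48)
through C parallel to MH: direction (-1/3, 11/21); meets ST at B = (7/67, 56/67)
B = S + t·(T−S) with t = -317/67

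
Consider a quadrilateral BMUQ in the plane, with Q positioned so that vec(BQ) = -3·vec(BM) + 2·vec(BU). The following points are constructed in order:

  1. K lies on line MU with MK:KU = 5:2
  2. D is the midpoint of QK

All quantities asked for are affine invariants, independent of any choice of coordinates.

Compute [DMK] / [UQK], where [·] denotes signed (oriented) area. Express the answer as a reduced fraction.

[DMK]:[UQK] = 5/4

Choose coordinates B = (0, 0), M = (1, 0), U = (0, 1), Q = (-3, 2).
1. K lies on line MU with MK:KU = 5:2 ⇒ K = (2/7, 5/7)
2. D is the midpoint of QK ⇒ D = (-19/14, 19/14)
2·[DMK] = 5/7, 2·[UQK] = 4/7
[DMK]:[UQK] = 5/7:4/7 = 5/4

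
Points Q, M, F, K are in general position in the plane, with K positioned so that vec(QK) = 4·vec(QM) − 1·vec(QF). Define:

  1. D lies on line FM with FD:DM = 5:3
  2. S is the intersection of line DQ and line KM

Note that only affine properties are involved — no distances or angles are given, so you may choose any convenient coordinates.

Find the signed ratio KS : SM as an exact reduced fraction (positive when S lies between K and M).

Work in coordinates with Q = (0, 0), M = (1, 0), F = (0, 1), K = (4, -1).
1. D lies on line FM with FD:DM = 5:3 ⇒ D = (5/8, 3/8)
2. S is the intersection of line DQ and line KM ⇒ S = (5/14, 3/14)
S = K + t·(M−K) with t = 17/14, so KS:SM = t:(1−t) = 17/14:-3/14

KS:SM = -17/3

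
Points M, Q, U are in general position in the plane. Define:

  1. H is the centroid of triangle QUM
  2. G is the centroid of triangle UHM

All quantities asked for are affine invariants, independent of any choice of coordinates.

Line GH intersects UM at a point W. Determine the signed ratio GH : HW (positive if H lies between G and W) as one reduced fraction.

GH:HW = -2/3

Work in coordinates with M = (0, 0), Q = (1, 0), U = (0, 1).
1. H is the centroid of triangle QUM ⇒ H = (1/3, 1/3)
2. G is the centroid of triangle UHM ⇒ G = (1/9, 4/9)
line GH meets UM at W = (0, 1/2)
H = G + t·(W−G) with t = -2, so GH:HW = -2:3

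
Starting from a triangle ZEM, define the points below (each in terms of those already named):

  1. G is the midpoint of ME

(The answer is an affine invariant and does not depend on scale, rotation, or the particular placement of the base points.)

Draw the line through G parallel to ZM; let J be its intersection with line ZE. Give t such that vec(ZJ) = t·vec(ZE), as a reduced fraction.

Choose coordinates Z = (0, 0), E = (1, 0), M = (0, 1).
1. G is the midpoint of ME ⇒ G = (1/2, 1/2)
through G parallel to ZM: direction (0, 1); meets ZE at J = (1/2, 0)
J = Z + t·(E−Z) with t = 1/2

t = 1/2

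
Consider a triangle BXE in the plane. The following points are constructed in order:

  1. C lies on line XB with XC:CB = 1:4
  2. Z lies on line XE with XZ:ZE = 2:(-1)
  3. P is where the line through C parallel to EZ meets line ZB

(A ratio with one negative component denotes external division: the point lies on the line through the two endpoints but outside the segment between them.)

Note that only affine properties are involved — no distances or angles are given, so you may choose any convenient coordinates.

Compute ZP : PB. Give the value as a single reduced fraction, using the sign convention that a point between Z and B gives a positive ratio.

Choose coordinates B = (0, 0), X = (1, 0), E = (0, 1).
1. C lies on line XB with XC:CB = 1:4 ⇒ C = (4/5, 0)
2. Z lies on line XE with XZ:ZE = 2:(-1) ⇒ Z = (-1, 2)
3. P is where the line through C parallel to EZ meets line ZB ⇒ P = (-4/5, 8/5)
P = Z + t·(B−Z) with t = 1/5, so ZP:PB = t:(1−t) = 1/5:4/5

ZP:PB = 1/4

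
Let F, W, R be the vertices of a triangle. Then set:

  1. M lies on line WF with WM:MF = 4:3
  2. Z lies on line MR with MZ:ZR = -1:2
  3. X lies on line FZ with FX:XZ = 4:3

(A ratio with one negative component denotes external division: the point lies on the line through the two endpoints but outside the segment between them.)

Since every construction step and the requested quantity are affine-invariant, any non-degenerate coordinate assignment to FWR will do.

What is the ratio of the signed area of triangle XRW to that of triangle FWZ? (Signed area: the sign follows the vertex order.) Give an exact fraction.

[XRW]:[FWZ] = 53/49

Choose coordinates F = (0, 0), W = (1, 0), R = (0, 1).
1. M lies on line WF with WM:MF = 4:3 ⇒ M = (3/7, 0)
2. Z lies on line MR with MZ:ZR = -1:2 ⇒ Z = (6/7, -1)
3. X lies on line FZ with FX:XZ = 4:3 ⇒ X = (24/49, -4/7)
2·[XRW] = -53/49, 2·[FWZ] = -1
[XRW]:[FWZ] = -53/49:-1 = 53/49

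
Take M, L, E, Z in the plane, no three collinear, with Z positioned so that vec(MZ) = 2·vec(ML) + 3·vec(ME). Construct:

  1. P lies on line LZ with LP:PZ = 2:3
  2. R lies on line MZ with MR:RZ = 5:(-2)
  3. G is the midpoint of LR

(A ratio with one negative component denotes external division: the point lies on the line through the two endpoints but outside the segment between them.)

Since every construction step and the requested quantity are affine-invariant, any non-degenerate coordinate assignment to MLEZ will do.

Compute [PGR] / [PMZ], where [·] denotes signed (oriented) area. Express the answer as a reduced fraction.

[PGR]:[PMZ] = -2/9

Choose coordinates M = (0, 0), L = (1, 0), E = (0, 1), Z = (2, 3).
1. P lies on line LZ with LP:PZ = 2:3 ⇒ P = (7/5, 6/5)
2. R lies on line MZ with MR:RZ = 5:(-2) ⇒ R = (10/3, 5)
3. G is the midpoint of LR ⇒ G = (13/6, 5/2)
2·[PGR] = 2/5, 2·[PMZ] = -9/5
[PGR]:[PMZ] = 2/5:-9/5 = -2/9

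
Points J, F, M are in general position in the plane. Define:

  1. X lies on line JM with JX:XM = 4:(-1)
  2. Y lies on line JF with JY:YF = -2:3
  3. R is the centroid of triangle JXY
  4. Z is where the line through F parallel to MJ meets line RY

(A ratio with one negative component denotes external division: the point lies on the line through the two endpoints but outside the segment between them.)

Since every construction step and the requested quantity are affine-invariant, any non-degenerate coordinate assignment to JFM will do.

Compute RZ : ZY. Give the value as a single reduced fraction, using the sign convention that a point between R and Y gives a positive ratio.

RZ:ZY = -5/9

Work in coordinates with J = (0, 0), F = (1, 0), M = (0, 1).
1. X lies on line JM with JX:XM = 4:(-1) ⇒ X = (0, 4/3)
2. Y lies on line JF with JY:YF = -2:3 ⇒ Y = (-2, 0)
3. R is the centroid of triangle JXY ⇒ R = (-2/3, 4/9)
4. Z is where the line through F parallel to MJ meets line RY ⇒ Z = (1, 1)
Z = R + t·(Y−R) with t = -5/4, so RZ:ZY = t:(1−t) = -5/4:9/4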